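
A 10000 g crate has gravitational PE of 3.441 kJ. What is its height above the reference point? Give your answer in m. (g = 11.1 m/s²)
Convert to SI: m = 10.0 kg, PE = 3441.0 J
h = PE/(mg) = 3441.0/(10.0·11.1) = 31.0 m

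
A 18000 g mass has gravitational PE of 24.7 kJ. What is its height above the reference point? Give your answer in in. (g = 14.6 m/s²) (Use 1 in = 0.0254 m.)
Convert to SI: m = 18.0 kg, PE = 24700.0 J
h = PE/(mg) = 24700.0/(18.0·14.6) = 93.9878 m = 3700 in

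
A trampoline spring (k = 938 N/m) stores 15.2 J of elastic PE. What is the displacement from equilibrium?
x = √(2·PE/k) = √(2·15.2/938) = 0.18 m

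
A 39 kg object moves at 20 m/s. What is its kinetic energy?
KE = ½mv² = ½(39)(20)² = 7800.0 J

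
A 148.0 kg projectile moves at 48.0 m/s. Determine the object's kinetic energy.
KE = ½mv² = ½(148.0)(48.0)² = 170500 J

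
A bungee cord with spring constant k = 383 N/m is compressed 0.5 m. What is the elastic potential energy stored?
PE = ½kx² = ½(383)(0.5)² = 47.88 J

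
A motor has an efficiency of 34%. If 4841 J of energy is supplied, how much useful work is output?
W_out = η·W_in = 0.34·4841 = 1645.94 J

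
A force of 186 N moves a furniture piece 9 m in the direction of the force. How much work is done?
W = F·d = (186)(9) = 1674 J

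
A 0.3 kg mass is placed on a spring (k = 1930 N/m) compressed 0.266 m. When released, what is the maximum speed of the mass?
½kx² = ½mv² ⇒ v = x√(k/m) = (0.266)√(1930/0.3) = 21.34 m/s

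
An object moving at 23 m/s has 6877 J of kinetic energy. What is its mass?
m = 2·KE/v² = 2·6877/(23)² = 26.0 kg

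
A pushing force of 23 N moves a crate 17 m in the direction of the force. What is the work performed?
W = F·d = (23)(17) = 391.0 J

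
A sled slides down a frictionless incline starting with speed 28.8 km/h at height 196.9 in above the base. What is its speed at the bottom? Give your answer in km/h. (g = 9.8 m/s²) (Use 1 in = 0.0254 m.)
Convert to SI: v₀ = 8.0 m/s, h = 5.00126 m
½mv₀² + mgh = ½mv² ⇒ v = √(v₀² + 2gh) = √(8.0² + 2·9.8·5.00126) = 12.7289 m/s = 45.82 km/h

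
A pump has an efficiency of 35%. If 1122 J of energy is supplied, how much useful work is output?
W_out = η·W_in = 0.35·1122 = 392.7 J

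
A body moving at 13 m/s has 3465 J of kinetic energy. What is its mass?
m = 2·KE/v² = 2·3465/(13)² = 41.01 kg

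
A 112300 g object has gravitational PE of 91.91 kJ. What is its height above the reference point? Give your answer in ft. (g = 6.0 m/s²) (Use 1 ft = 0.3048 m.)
Convert to SI: m = 112.3 kg, PE = 91910.0 J
h = PE/(mg) = 91910.0/(112.3·6.0) = 136.405 m = 447.5 ft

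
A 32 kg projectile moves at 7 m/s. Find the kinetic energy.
KE = ½mv² = ½(32)(7)² = 784.0 J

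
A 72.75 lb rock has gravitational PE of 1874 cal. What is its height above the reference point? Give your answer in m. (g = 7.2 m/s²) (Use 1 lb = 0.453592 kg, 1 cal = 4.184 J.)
Convert to SI: m = 32.9988 kg, PE = 7840.82 J
h = PE/(mg) = 7840.82/(32.9988·7.2) = 33.0 m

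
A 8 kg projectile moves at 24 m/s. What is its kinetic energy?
KE = ½mv² = ½(8)(24)² = 2304.0 J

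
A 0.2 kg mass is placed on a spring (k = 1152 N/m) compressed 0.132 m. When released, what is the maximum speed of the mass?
½kx² = ½mv² ⇒ v = x√(k/m) = (0.132)√(1152/0.2) = 10.02 m/s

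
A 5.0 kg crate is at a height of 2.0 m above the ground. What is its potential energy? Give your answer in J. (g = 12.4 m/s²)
PE = mgh = (5.0)(12.4)(2.0) = 124.0 J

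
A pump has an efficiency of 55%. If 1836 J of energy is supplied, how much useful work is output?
W_out = η·W_in = 0.55·1836 = 1009.8 J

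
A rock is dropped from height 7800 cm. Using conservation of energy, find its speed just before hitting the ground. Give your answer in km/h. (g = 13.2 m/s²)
Convert to SI: h = 78.0 m
mgh = ½mv² ⇒ v = √(2gh) = √(2·13.2·78.0) = 45.3784 m/s = 163.4 km/h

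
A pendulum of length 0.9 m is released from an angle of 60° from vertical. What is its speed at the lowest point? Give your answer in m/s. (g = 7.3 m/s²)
h = L(1 − cosθ) = 0.9(1 − cos60°) = 0.45 m
v = √(2gh) = √(2·7.3·0.45) = 2.563 m/s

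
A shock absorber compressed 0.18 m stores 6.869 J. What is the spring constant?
k = 2·PE/x² = 2·6.869/(0.18)² = 424.0 N/m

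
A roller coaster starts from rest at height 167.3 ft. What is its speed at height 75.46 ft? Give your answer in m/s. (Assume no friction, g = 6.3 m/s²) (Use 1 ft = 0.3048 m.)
Convert to SI: h₁−h₂ = 27.9928 m
mgh₁ = mgh₂ + ½mv² ⇒ v = √(2g(h₁−h₂)) = √(2·6.3·27.9928) = 18.78 m/s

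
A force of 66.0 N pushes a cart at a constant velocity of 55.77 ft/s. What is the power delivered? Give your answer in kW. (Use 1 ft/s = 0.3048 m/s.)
Convert to SI: F = 66.0 N, v = 16.9987 m/s
P = Fv = (66.0)(16.9987) = 1121.91 W = 1.122 kW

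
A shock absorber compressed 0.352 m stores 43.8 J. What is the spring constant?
k = 2·PE/x² = 2·43.8/(0.352)² = 707.0 N/m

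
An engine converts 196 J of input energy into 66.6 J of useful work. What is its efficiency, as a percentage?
η = W_out/W_in = 66.6/196 = 33.98%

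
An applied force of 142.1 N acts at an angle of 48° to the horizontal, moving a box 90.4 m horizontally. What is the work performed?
W = F·d·cosθ = (142.1)(90.4)cos(48°) = 8596 J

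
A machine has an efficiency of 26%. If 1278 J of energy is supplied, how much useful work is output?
W_out = η·W_in = 0.26·1278 = 332.28 J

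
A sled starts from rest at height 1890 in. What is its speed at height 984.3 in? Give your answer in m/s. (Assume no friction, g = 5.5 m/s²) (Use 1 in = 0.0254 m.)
Convert to SI: h₁−h₂ = 23.0048 m
mgh₁ = mgh₂ + ½mv² ⇒ v = √(2g(h₁−h₂)) = √(2·5.5·23.0048) = 15.91 m/s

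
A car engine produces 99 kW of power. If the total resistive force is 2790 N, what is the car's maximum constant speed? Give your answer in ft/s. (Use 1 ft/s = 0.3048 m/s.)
P = Fv ⇒ v = P/F = 99000 W/2790.0 N = 35.4839 m/s = 116.4 ft/s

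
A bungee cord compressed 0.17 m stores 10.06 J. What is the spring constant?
k = 2·PE/x² = 2·10.06/(0.17)² = 696.2 N/m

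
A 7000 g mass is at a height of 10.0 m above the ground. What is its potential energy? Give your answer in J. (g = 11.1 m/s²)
Convert to SI: m = 7.0 kg, h = 10.0 m
PE = mgh = (7.0)(11.1)(10.0) = 777.0 J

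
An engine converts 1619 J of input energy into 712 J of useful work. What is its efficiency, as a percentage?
η = W_out/W_in = 712/1619 = 43.98%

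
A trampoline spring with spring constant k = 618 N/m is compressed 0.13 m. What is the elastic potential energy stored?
PE = ½kx² = ½(618)(0.13)² = 5.222 J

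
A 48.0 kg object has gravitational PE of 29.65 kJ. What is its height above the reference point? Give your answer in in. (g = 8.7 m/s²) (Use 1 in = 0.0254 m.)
Convert to SI: m = 48.0 kg, PE = 29650.0 J
h = PE/(mg) = 29650.0/(48.0·8.7) = 71.001 m = 2795 in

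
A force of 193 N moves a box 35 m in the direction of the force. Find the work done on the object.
W = F·d = (193)(35) = 6755 J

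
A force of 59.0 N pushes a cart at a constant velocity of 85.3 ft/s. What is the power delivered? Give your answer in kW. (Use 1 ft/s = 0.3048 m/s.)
Convert to SI: F = 59.0 N, v = 25.9994 m/s
P = Fv = (59.0)(25.9994) = 1533.97 W = 1.534 kW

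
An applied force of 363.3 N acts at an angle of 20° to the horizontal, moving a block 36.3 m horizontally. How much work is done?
W = F·d·cosθ = (363.3)(36.3)cos(20°) = 12390 J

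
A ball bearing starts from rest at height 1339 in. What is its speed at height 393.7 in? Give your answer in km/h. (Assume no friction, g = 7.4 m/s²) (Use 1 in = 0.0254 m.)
Convert to SI: h₁−h₂ = 24.0106 m
mgh₁ = mgh₂ + ½mv² ⇒ v = √(2g(h₁−h₂)) = √(2·7.4·24.0106) = 18.8509 m/s = 67.86 km/h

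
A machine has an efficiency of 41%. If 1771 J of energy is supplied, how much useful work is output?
W_out = η·W_in = 0.41·1771 = 726.11 J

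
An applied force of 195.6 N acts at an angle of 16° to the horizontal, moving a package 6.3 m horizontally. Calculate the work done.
W = F·d·cosθ = (195.6)(6.3)cos(16°) = 1185 J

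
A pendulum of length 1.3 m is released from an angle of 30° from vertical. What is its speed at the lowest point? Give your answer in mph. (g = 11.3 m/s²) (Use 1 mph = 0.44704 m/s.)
h = L(1 − cosθ) = 1.3(1 − cos30°) = 0.174167 m
v = √(2gh) = √(2·11.3·0.174167) = 1.98398 m/s = 4.438 mph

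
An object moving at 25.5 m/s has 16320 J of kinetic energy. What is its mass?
m = 2·KE/v² = 2·16320/(25.5)² = 50.2 kg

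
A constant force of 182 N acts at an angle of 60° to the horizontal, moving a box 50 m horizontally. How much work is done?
W = F·d·cosθ = (182)(50)cos(60°) = 4550 J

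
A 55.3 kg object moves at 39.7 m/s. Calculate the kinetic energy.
KE = ½mv² = ½(55.3)(39.7)² = 43580 J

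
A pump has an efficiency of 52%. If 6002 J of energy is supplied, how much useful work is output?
W_out = η·W_in = 0.52·6002 = 3121.04 J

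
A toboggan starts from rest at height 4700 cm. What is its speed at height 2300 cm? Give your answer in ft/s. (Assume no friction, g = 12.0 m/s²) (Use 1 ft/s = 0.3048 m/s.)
Convert to SI: h₁−h₂ = 24.0 m
mgh₁ = mgh₂ + ½mv² ⇒ v = √(2g(h₁−h₂)) = √(2·12.0·24.0) = 24.0 m/s = 78.74 ft/s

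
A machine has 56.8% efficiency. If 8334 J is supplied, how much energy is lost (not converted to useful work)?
W_lost = W_in(1 − η) = 8334·(1 − 0.568) = 3600 J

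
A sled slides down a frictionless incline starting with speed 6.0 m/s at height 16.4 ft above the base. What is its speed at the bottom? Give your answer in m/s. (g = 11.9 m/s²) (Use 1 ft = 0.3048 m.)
Convert to SI: v₀ = 6.0 m/s, h = 4.99872 m
½mv₀² + mgh = ½mv² ⇒ v = √(v₀² + 2gh) = √(6.0² + 2·11.9·4.99872) = 12.45 m/s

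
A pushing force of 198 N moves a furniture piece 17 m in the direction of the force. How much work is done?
W = F·d = (198)(17) = 3366 J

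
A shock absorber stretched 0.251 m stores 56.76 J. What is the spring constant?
k = 2·PE/x² = 2·56.76/(0.251)² = 1802 N/m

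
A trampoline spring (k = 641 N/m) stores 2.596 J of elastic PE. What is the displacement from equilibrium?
x = √(2·PE/k) = √(2·2.596/641) = 0.09 m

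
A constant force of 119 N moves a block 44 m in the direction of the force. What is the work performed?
W = F·d = (119)(44) = 5236 J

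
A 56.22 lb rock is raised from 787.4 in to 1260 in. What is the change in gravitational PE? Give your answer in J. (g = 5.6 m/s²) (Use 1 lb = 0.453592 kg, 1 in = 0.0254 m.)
Convert to SI: m = 25.5009 kg, Δh = 12.004 m
ΔPE = mgΔh = (25.5009)(5.6)(12.004) = 1714 J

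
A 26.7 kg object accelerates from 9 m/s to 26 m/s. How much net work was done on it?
W = ΔKE = ½m(v₂² − v₁²) = ½(26.7)(26² − 9²) = 7943.25 J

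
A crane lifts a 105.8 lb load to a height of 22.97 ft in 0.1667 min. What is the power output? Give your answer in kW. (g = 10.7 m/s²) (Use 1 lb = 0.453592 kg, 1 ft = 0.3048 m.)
Convert to SI: m = 47.99 kg, h = 7.00126 m, t = 10.002 s
P = mgh/t = (47.99)(10.7)(7.00126)/10.002 = 359.438 W = 0.3594 kW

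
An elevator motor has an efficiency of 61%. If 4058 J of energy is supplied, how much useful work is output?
W_out = η·W_in = 0.61·4058 = 2475.38 J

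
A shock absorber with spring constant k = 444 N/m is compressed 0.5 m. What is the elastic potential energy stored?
PE = ½kx² = ½(444)(0.5)² = 55.5 J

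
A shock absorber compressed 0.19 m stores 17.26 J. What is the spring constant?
k = 2·PE/x² = 2·17.26/(0.19)² = 956.2 N/m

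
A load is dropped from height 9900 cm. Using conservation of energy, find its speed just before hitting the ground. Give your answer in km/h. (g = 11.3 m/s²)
Convert to SI: h = 99.0 m
mgh = ½mv² ⇒ v = √(2gh) = √(2·11.3·99.0) = 47.3012 m/s = 170.3 km/h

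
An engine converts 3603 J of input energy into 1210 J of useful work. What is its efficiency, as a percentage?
η = W_out/W_in = 1210/3603 = 33.58%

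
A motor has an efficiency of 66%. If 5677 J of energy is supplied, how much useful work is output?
W_out = η·W_in = 0.66·5677 = 3746.82 J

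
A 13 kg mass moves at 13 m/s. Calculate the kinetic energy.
KE = ½mv² = ½(13)(13)² = 1098.5 J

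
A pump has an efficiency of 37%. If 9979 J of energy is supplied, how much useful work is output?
W_out = η·W_in = 0.37·9979 = 3692.23 J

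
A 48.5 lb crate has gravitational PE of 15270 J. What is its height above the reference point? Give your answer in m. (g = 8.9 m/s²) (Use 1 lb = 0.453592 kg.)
Convert to SI: m = 21.9992 kg, PE = 15270.0 J
h = PE/(mg) = 15270.0/(21.9992·8.9) = 77.99 m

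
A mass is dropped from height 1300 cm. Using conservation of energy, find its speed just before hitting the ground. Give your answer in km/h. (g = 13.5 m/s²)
Convert to SI: h = 13.0 m
mgh = ½mv² ⇒ v = √(2gh) = √(2·13.5·13.0) = 18.735 m/s = 67.45 km/h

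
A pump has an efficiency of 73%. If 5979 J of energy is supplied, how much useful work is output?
W_out = η·W_in = 0.73·5979 = 4364.67 J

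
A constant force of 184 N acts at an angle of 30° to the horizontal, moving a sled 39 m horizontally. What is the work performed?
W = F·d·cosθ = (184)(39)cos(30°) = 6215 J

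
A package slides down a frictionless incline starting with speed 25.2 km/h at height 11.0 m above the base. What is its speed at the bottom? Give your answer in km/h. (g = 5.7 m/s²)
Convert to SI: v₀ = 7.0 m/s, h = 11.0 m
½mv₀² + mgh = ½mv² ⇒ v = √(v₀² + 2gh) = √(7.0² + 2·5.7·11.0) = 13.2061 m/s = 47.54 km/h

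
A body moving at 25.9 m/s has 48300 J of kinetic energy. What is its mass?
m = 2·KE/v² = 2·48300/(25.9)² = 144.0 kg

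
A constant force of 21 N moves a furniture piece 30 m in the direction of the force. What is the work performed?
W = F·d = (21)(30) = 630.0 J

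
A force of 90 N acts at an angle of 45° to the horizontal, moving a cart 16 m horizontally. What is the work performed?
W = F·d·cosθ = (90)(16)cos(45°) = 1018 J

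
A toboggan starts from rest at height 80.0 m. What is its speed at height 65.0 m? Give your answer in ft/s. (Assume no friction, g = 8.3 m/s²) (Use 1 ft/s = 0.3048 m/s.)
mgh₁ = mgh₂ + ½mv² ⇒ v = √(2g(h₁−h₂)) = √(2·8.3·15.0) = 15.7797 m/s = 51.77 ft/s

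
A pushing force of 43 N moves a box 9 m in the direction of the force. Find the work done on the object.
W = F·d = (43)(9) = 387.0 J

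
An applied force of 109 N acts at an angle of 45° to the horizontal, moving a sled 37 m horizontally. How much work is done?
W = F·d·cosθ = (109)(37)cos(45°) = 2852 J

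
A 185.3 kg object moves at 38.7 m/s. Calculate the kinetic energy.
KE = ½mv² = ½(185.3)(38.7)² = 138800 J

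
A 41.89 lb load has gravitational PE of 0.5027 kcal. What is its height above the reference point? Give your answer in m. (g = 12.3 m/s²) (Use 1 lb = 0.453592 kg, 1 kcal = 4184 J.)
Convert to SI: m = 19.001 kg, PE = 2103.3 J
h = PE/(mg) = 2103.3/(19.001·12.3) = 9.0 m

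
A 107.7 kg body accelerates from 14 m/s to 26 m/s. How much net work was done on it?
W = ΔKE = ½m(v₂² − v₁²) = ½(107.7)(26² − 14²) = 25848.0 J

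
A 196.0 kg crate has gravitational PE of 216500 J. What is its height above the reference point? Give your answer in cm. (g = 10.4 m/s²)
h = PE/(mg) = 216500/(196.0·10.4) = 106.211 m = 10620 cm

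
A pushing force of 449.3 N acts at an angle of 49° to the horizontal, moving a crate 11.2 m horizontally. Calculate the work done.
W = F·d·cosθ = (449.3)(11.2)cos(49°) = 3301 J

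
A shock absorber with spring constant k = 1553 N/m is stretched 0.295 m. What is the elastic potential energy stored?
PE = ½kx² = ½(1553)(0.295)² = 67.57 J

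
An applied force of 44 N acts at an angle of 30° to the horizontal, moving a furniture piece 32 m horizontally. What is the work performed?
W = F·d·cosθ = (44)(32)cos(30°) = 1219 J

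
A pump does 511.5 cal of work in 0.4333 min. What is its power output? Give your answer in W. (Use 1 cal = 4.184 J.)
Convert to SI: W = 2140.12 J, t = 25.998 s
P = W/t = 2140.12/25.998 = 82.32 W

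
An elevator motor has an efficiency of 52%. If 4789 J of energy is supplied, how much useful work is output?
W_out = η·W_in = 0.52·4789 = 2490.28 J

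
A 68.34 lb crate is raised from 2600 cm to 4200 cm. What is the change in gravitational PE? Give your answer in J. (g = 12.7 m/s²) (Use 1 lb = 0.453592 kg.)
Convert to SI: m = 30.9985 kg, Δh = 16.0 m
ΔPE = mgΔh = (30.9985)(12.7)(16.0) = 6299 J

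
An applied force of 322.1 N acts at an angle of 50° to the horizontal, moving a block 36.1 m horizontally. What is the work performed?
W = F·d·cosθ = (322.1)(36.1)cos(50°) = 7474 J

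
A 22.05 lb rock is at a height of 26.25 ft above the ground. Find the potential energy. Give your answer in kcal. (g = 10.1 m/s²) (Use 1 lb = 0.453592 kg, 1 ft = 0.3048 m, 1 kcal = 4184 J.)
Convert to SI: m = 10.0017 kg, h = 8.001 m
PE = mgh = (10.0017)(10.1)(8.001) = 808.239 J = 0.1932 kcal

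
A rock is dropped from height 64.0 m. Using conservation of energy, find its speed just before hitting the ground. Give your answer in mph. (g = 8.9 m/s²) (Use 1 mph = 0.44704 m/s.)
mgh = ½mv² ⇒ v = √(2gh) = √(2·8.9·64.0) = 33.752 m/s = 75.5 mph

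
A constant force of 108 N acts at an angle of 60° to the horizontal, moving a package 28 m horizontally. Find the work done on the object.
W = F·d·cosθ = (108)(28)cos(60°) = 1512 J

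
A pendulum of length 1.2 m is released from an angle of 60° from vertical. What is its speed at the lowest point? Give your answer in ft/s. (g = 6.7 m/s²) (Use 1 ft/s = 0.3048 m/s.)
h = L(1 − cosθ) = 1.2(1 − cos60°) = 0.6 m
v = √(2gh) = √(2·6.7·0.6) = 2.83549 m/s = 9.303 ft/s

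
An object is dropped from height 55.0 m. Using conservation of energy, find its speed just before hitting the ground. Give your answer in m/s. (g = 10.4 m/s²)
mgh = ½mv² ⇒ v = √(2gh) = √(2·10.4·55.0) = 33.82 m/s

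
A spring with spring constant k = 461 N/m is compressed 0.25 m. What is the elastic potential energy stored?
PE = ½kx² = ½(461)(0.25)² = 14.41 J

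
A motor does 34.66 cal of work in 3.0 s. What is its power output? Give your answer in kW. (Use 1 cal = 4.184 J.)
Convert to SI: W = 145.017 J, t = 3.0 s
P = W/t = 145.017/3.0 = 48.3391 W = 0.04834 kW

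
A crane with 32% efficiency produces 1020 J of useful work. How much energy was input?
W_in = W_out/η = 1020/0.32 = 3188 J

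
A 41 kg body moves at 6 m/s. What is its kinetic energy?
KE = ½mv² = ½(41)(6)² = 738.0 J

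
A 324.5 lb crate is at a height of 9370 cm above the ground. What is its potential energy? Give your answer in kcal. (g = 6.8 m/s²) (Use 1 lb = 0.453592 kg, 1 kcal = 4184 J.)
Convert to SI: m = 147.191 kg, h = 93.7 m
PE = mgh = (147.191)(6.8)(93.7) = 93784.0 J = 22.41 kcal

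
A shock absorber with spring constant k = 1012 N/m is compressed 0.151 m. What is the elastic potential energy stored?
PE = ½kx² = ½(1012)(0.151)² = 11.54 J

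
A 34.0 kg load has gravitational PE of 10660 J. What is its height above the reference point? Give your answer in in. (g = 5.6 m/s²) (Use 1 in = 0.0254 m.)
h = PE/(mg) = 10660.0/(34.0·5.6) = 55.9874 m = 2204 in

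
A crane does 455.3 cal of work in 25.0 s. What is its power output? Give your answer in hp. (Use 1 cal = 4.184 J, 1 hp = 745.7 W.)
Convert to SI: W = 1904.98 J, t = 25.0 s
P = W/t = 1904.98/25.0 = 76.199 W = 0.1022 hp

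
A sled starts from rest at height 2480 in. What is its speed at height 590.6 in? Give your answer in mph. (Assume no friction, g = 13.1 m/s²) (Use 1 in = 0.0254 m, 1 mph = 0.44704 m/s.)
Convert to SI: h₁−h₂ = 47.9908 m
mgh₁ = mgh₂ + ½mv² ⇒ v = √(2g(h₁−h₂)) = √(2·13.1·47.9908) = 35.4592 m/s = 79.32 mph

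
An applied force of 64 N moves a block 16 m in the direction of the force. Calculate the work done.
W = F·d = (64)(16) = 1024 J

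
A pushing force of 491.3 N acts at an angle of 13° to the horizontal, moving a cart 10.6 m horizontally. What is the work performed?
W = F·d·cosθ = (491.3)(10.6)cos(13°) = 5074 J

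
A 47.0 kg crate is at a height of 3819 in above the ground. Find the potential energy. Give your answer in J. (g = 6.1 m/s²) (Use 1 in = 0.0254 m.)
Convert to SI: m = 47.0 kg, h = 97.0026 m
PE = mgh = (47.0)(6.1)(97.0026) = 27810 J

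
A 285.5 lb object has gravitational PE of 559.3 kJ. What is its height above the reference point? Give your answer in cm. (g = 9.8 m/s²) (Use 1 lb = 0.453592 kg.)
Convert to SI: m = 129.501 kg, PE = 559300 J
h = PE/(mg) = 559300/(129.501·9.8) = 440.704 m = 44070 cm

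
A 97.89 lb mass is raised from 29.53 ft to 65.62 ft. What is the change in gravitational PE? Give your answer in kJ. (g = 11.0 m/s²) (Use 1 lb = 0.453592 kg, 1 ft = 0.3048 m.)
Convert to SI: m = 44.4021 kg, Δh = 11.0002 m
ΔPE = mgΔh = (44.4021)(11.0)(11.0002) = 5372.77 J = 5.373 kJ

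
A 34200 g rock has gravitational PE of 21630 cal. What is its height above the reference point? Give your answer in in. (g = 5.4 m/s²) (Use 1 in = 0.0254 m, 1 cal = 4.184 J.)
Convert to SI: m = 34.2 kg, PE = 90499.9 J
h = PE/(mg) = 90499.9/(34.2·5.4) = 490.036 m = 19290 in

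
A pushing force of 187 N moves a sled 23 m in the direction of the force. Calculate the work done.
W = F·d = (187)(23) = 4301 J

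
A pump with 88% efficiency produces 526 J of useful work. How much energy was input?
W_in = W_out/η = 526/0.88 = 597.7 J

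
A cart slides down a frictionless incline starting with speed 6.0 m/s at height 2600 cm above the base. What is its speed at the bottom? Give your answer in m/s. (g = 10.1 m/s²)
Convert to SI: v₀ = 6.0 m/s, h = 26.0 m
½mv₀² + mgh = ½mv² ⇒ v = √(v₀² + 2gh) = √(6.0² + 2·10.1·26.0) = 23.69 m/s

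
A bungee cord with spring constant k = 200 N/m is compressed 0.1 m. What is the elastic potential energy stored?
PE = ½kx² = ½(200)(0.1)² = 1.0 J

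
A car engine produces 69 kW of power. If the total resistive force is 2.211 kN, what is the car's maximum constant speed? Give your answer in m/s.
Convert to SI: F = 2211.0 N
P = Fv ⇒ v = P/F = 69000 W/2211.0 N = 31.21 m/s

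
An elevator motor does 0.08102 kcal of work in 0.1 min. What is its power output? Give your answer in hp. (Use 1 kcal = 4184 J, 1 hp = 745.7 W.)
Convert to SI: W = 338.988 J, t = 6.0 s
P = W/t = 338.988/6.0 = 56.4979 W = 0.07576 hp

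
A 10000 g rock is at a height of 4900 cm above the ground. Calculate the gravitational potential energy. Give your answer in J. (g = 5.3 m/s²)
Convert to SI: m = 10.0 kg, h = 49.0 m
PE = mgh = (10.0)(5.3)(49.0) = 2597 J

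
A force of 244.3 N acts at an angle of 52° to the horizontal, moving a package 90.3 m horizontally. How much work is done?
W = F·d·cosθ = (244.3)(90.3)cos(52°) = 13580 J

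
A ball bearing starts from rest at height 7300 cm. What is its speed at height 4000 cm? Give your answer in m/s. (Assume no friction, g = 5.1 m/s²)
Convert to SI: h₁−h₂ = 33.0 m
mgh₁ = mgh₂ + ½mv² ⇒ v = √(2g(h₁−h₂)) = √(2·5.1·33.0) = 18.35 m/s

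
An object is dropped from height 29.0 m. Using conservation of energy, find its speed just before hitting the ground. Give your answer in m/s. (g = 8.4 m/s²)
mgh = ½mv² ⇒ v = √(2gh) = √(2·8.4·29.0) = 22.07 m/s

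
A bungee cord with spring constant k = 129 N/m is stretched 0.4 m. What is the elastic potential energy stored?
PE = ½kx² = ½(129)(0.4)² = 10.32 J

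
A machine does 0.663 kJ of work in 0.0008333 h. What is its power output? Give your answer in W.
Convert to SI: W = 663.0 J, t = 2.99988 s
P = W/t = 663.0/2.99988 = 221.0 W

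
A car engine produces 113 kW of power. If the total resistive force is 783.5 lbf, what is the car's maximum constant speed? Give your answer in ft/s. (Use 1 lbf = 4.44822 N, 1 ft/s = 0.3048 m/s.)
Convert to SI: F = 3485.18 N
P = Fv ⇒ v = P/F = 113000 W/3485.18 N = 32.423 m/s = 106.4 ft/s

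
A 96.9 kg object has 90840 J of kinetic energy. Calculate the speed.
v = √(2·KE/m) = √(2·90840/96.9) = 43.3 m/s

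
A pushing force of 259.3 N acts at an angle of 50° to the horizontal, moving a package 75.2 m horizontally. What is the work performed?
W = F·d·cosθ = (259.3)(75.2)cos(50°) = 12530 J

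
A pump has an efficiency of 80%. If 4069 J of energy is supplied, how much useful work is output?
W_out = η·W_in = 0.8·4069 = 3255.2 J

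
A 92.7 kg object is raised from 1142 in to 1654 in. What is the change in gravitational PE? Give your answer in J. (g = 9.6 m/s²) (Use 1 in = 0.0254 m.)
Convert to SI: m = 92.7 kg, Δh = 13.0048 m
ΔPE = mgΔh = (92.7)(9.6)(13.0048) = 11570 J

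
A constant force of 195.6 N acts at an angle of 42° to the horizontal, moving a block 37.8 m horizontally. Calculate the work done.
W = F·d·cosθ = (195.6)(37.8)cos(42°) = 5495 J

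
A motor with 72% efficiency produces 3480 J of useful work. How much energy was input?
W_in = W_out/η = 3480/0.72 = 4833 J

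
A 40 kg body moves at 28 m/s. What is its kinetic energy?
KE = ½mv² = ½(40)(28)² = 15680.0 J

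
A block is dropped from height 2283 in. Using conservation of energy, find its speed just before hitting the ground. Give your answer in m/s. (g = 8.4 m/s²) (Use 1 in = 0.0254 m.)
Convert to SI: h = 57.9882 m
mgh = ½mv² ⇒ v = √(2gh) = √(2·8.4·57.9882) = 31.21 m/s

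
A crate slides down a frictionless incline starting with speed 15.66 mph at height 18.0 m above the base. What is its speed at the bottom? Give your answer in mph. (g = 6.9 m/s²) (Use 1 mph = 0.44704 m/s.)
Convert to SI: v₀ = 7.00065 m/s, h = 18.0 m
½mv₀² + mgh = ½mv² ⇒ v = √(v₀² + 2gh) = √(7.00065² + 2·6.9·18.0) = 17.2456 m/s = 38.58 mph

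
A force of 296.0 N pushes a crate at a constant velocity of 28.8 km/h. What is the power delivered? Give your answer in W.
Convert to SI: F = 296.0 N, v = 8.0 m/s
P = Fv = (296.0)(8.0) = 2368 W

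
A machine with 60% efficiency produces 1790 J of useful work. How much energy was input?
W_in = W_out/η = 1790/0.6 = 2983 J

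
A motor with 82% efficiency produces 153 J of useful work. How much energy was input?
W_in = W_out/η = 153/0.82 = 186.6 J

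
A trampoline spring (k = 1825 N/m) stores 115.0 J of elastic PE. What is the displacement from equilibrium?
x = √(2·PE/k) = √(2·115.0/1825) = 0.355 m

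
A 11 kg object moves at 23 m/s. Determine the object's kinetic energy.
KE = ½mv² = ½(11)(23)² = 2909.5 J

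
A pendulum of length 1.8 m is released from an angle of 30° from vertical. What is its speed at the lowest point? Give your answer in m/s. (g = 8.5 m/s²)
h = L(1 − cosθ) = 1.8(1 − cos30°) = 0.241154 m
v = √(2gh) = √(2·8.5·0.241154) = 2.025 m/s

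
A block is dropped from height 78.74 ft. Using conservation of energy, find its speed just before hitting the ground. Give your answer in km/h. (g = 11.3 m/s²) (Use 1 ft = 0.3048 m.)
Convert to SI: h = 24.0 m
mgh = ½mv² ⇒ v = √(2gh) = √(2·11.3·24.0) = 23.2895 m/s = 83.84 km/h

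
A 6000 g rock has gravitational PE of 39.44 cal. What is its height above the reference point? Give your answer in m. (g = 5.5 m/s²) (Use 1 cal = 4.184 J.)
Convert to SI: m = 6.0 kg, PE = 165.017 J
h = PE/(mg) = 165.017/(6.0·5.5) = 5.001 m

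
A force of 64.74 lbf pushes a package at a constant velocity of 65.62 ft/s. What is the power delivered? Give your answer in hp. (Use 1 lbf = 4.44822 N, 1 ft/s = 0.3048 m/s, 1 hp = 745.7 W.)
Convert to SI: F = 287.978 N, v = 20.001 m/s
P = Fv = (287.978)(20.001) = 5759.84 W = 7.724 hp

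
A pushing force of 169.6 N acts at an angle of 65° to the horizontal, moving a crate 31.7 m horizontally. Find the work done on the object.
W = F·d·cosθ = (169.6)(31.7)cos(65°) = 2272 J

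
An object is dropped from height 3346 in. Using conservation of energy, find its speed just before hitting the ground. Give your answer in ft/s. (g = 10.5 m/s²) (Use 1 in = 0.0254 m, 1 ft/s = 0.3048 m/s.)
Convert to SI: h = 84.9884 m
mgh = ½mv² ⇒ v = √(2gh) = √(2·10.5·84.9884) = 42.2464 m/s = 138.6 ft/s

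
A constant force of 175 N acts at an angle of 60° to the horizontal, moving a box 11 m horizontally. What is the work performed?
W = F·d·cosθ = (175)(11)cos(60°) = 962.5 J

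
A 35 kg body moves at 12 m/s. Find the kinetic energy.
KE = ½mv² = ½(35)(12)² = 2520.0 J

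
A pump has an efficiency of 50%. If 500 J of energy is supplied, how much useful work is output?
W_out = η·W_in = 0.5·500 = 250.0 J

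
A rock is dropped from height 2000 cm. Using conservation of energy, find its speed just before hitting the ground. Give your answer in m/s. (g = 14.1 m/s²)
Convert to SI: h = 20.0 m
mgh = ½mv² ⇒ v = √(2gh) = √(2·14.1·20.0) = 23.75 m/s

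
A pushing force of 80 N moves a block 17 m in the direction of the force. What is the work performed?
W = F·d = (80)(17) = 1360 J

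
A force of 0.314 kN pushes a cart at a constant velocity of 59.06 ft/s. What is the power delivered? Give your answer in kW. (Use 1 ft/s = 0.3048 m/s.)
Convert to SI: F = 314.0 N, v = 18.0015 m/s
P = Fv = (314.0)(18.0015) = 5652.47 W = 5.652 kW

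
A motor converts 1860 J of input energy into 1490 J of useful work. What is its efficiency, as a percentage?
η = W_out/W_in = 1490/1860 = 80.11%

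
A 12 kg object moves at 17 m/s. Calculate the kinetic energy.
KE = ½mv² = ½(12)(17)² = 1734.0 J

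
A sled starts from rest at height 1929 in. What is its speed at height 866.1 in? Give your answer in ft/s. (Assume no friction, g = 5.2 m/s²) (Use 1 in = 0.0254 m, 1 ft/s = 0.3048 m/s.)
Convert to SI: h₁−h₂ = 26.9977 m
mgh₁ = mgh₂ + ½mv² ⇒ v = √(2g(h₁−h₂)) = √(2·5.2·26.9977) = 16.75636 m/s = 54.97 ft/s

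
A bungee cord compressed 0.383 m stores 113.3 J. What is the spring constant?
k = 2·PE/x² = 2·113.3/(0.383)² = 1545 N/m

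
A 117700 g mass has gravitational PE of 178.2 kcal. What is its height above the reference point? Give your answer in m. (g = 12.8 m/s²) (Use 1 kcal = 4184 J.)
Convert to SI: m = 117.7 kg, PE = 745589 J
h = PE/(mg) = 745589/(117.7·12.8) = 494.9 m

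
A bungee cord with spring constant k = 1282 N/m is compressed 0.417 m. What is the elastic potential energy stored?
PE = ½kx² = ½(1282)(0.417)² = 111.5 J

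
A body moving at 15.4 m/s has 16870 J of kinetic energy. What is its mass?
m = 2·KE/v² = 2·16870/(15.4)² = 142.3 kg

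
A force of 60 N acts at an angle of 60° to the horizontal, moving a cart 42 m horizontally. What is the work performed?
W = F·d·cosθ = (60)(42)cos(60°) = 1260 J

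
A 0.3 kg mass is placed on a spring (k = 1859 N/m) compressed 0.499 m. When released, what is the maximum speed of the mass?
½kx² = ½mv² ⇒ v = x√(k/m) = (0.499)√(1859/0.3) = 39.28 m/s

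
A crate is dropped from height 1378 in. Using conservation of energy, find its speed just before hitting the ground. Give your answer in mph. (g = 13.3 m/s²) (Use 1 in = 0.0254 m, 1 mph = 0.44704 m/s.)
Convert to SI: h = 35.0012 m
mgh = ½mv² ⇒ v = √(2gh) = √(2·13.3·35.0012) = 30.5128 m/s = 68.26 mph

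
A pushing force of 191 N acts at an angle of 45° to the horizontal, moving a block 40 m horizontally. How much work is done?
W = F·d·cosθ = (191)(40)cos(45°) = 5402 J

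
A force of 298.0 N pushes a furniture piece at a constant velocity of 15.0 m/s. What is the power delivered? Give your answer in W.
P = Fv = (298.0)(15.0) = 4470 W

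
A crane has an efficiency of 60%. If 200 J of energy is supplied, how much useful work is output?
W_out = η·W_in = 0.6·200 = 120.0 J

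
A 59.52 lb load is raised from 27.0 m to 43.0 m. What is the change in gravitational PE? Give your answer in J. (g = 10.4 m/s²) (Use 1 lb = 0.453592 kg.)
Convert to SI: m = 26.9978 kg, Δh = 16.0 m
ΔPE = mgΔh = (26.9978)(10.4)(16.0) = 4492 J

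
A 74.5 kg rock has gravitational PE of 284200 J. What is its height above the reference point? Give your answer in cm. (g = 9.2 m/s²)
h = PE/(mg) = 284200/(74.5·9.2) = 414.648 m = 41460 cm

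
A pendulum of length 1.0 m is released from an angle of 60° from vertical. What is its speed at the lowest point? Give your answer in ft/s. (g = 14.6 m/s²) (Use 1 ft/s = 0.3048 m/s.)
h = L(1 − cosθ) = 1.0(1 − cos60°) = 0.5 m
v = √(2gh) = √(2·14.6·0.5) = 3.82099 m/s = 12.54 ft/s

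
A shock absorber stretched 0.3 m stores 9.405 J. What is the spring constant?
k = 2·PE/x² = 2·9.405/(0.3)² = 209.0 N/m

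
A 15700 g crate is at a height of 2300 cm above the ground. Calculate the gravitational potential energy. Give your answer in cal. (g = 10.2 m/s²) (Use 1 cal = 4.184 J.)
Convert to SI: m = 15.7 kg, h = 23.0 m
PE = mgh = (15.7)(10.2)(23.0) = 3683.22 J = 880.3 cal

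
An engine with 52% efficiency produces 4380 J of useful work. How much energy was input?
W_in = W_out/η = 4380/0.52 = 8423 J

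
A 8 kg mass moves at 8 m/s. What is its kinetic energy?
KE = ½mv² = ½(8)(8)² = 256.0 J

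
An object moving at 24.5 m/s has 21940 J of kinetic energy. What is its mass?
m = 2·KE/v² = 2·21940/(24.5)² = 73.1 kg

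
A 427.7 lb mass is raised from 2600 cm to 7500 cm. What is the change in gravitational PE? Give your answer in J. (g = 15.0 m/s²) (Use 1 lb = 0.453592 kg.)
Convert to SI: m = 194.001 kg, Δh = 49.0 m
ΔPE = mgΔh = (194.001)(15.0)(49.0) = 142600 J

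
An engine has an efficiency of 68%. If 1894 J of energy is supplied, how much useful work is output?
W_out = η·W_in = 0.68·1894 = 1287.92 J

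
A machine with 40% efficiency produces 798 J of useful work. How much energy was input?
W_in = W_out/η = 798/0.4 = 1995 J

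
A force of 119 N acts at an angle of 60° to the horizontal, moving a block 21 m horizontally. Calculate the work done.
W = F·d·cosθ = (119)(21)cos(60°) = 1250 J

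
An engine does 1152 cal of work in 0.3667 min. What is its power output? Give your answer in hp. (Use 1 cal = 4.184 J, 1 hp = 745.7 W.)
Convert to SI: W = 4819.97 J, t = 22.002 s
P = W/t = 4819.97/22.002 = 219.07 W = 0.2938 hp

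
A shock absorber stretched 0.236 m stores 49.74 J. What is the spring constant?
k = 2·PE/x² = 2·49.74/(0.236)² = 1786 N/m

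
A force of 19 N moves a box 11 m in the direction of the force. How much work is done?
W = F·d = (19)(11) = 209.0 J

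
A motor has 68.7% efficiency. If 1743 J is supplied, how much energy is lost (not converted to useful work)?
W_lost = W_in(1 − η) = 1743·(1 − 0.687) = 545.6 J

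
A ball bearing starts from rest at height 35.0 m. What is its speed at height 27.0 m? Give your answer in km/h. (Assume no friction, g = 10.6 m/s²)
mgh₁ = mgh₂ + ½mv² ⇒ v = √(2g(h₁−h₂)) = √(2·10.6·8.0) = 13.0231 m/s = 46.88 km/h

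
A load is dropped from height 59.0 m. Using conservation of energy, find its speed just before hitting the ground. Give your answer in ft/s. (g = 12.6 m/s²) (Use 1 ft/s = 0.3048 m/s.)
mgh = ½mv² ⇒ v = √(2gh) = √(2·12.6·59.0) = 38.559 m/s = 126.5 ft/s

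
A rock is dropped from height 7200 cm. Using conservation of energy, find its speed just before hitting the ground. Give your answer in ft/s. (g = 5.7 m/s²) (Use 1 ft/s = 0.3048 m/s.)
Convert to SI: h = 72.0 m
mgh = ½mv² ⇒ v = √(2gh) = √(2·5.7·72.0) = 28.6496 m/s = 93.99 ft/s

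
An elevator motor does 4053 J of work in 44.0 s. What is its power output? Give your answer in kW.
P = W/t = 4053.0/44.0 = 92.1136 W = 0.09211 kW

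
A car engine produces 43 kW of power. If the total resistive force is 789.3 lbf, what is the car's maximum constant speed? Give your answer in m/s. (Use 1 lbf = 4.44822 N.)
Convert to SI: F = 3510.98 N
P = Fv ⇒ v = P/F = 43000 W/3510.98 N = 12.25 m/s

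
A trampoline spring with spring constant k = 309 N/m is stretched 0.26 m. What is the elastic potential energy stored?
PE = ½kx² = ½(309)(0.26)² = 10.44 J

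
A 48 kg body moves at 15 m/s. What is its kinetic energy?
KE = ½mv² = ½(48)(15)² = 5400.0 J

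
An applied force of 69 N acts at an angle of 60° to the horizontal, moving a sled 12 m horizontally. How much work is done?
W = F·d·cosθ = (69)(12)cos(60°) = 414.0 J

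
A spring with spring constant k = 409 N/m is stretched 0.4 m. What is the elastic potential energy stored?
PE = ½kx² = ½(409)(0.4)² = 32.72 J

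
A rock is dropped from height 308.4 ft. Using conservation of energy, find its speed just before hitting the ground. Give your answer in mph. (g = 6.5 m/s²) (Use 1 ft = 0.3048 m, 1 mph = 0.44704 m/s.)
Convert to SI: h = 94.0003 m
mgh = ½mv² ⇒ v = √(2gh) = √(2·6.5·94.0003) = 34.9572 m/s = 78.2 mph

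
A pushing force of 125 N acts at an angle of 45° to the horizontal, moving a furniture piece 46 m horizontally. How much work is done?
W = F·d·cosθ = (125)(46)cos(45°) = 4066 J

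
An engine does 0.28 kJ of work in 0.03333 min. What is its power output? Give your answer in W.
Convert to SI: W = 280.0 J, t = 1.9998 s
P = W/t = 280.0/1.9998 = 140.0 W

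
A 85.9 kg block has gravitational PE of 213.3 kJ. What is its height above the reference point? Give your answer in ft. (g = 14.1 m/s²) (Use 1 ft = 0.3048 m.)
Convert to SI: m = 85.9 kg, PE = 213300 J
h = PE/(mg) = 213300/(85.9·14.1) = 176.108 m = 577.8 ft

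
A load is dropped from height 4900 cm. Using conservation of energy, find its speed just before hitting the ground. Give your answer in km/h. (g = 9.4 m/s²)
Convert to SI: h = 49.0 m
mgh = ½mv² ⇒ v = √(2gh) = √(2·9.4·49.0) = 30.3513 m/s = 109.3 km/h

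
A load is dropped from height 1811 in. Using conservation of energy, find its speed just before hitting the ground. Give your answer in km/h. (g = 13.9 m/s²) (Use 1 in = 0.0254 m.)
Convert to SI: h = 45.9994 m
mgh = ½mv² ⇒ v = √(2gh) = √(2·13.9·45.9994) = 35.7601 m/s = 128.7 km/h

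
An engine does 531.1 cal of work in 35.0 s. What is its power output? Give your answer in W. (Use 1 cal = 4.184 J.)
Convert to SI: W = 2222.12 J, t = 35.0 s
P = W/t = 2222.12/35.0 = 63.49 W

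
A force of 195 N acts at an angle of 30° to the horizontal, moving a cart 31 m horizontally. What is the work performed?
W = F·d·cosθ = (195)(31)cos(30°) = 5235 J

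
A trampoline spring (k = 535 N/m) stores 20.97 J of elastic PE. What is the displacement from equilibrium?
x = √(2·PE/k) = √(2·20.97/535) = 0.28 m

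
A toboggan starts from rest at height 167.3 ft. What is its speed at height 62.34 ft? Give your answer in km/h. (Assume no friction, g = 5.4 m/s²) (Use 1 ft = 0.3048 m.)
Convert to SI: h₁−h₂ = 31.9918 m
mgh₁ = mgh₂ + ½mv² ⇒ v = √(2g(h₁−h₂)) = √(2·5.4·31.9918) = 18.5879 m/s = 66.92 km/h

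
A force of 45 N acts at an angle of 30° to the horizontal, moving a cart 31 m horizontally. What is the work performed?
W = F·d·cosθ = (45)(31)cos(30°) = 1208 J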